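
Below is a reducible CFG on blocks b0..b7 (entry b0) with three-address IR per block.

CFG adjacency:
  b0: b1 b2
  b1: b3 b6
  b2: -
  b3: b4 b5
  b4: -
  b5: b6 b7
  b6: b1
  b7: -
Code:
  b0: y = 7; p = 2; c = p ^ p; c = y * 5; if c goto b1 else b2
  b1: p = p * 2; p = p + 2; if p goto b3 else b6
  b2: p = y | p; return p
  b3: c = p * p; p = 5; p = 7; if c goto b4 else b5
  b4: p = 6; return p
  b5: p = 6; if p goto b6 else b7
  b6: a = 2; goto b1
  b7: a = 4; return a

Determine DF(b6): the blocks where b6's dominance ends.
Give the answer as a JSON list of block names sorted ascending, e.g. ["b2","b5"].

Answer: ["b1"]

Derivation:
idom tree: b1←b0 b2←b0 b3←b1 b4←b3 b5←b3 b6←b1 b7←b5
Dom∩ at merges:
  b1: preds {b0,b6}: {b0} ∩ {b0,b1,b6} = {b0}; idom=b0
  b6: preds {b1,b5}: {b0,b1} ∩ {b0,b1,b3,b5} = {b0,b1}; idom=b1

Frontier:
  join b1 pred b0: · stop@b0
  join b1 pred b6: b6→b1 stop@b0
  join b6 pred b1: · stop@b1
  join b6 pred b5: b5→b3 stop@b1
  b0 → ∅
  b1 → {b1}
  b2 → ∅
  b3 → {b6}
  b4 → ∅
  b5 → {b6}
  b6 → {b1}
  b7 → ∅

DF(b6) = ["b1"]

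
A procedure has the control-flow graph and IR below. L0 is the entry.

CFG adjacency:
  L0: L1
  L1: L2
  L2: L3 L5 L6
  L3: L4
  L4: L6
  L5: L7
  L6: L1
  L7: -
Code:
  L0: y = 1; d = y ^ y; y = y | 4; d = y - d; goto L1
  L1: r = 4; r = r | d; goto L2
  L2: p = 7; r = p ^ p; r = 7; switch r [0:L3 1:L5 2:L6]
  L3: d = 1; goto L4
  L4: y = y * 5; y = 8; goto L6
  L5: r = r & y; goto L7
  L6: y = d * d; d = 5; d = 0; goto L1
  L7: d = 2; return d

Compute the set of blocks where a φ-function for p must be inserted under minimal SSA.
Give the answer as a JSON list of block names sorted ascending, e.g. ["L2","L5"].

Answer: ["L1"]

Derivation:
idom tree: L1←L0 L2←L1 L3←L2 L4←L3 L5←L2 L6←L2 L7←L5
Dom∩ at merges:
  L1: preds {L0,L6}: {L0} ∩ {L0,L1,L2,L6} = {L0}; idom=L0
  L6: preds {L2,L4}: {L0,L1,L2} ∩ {L0,L1,L2,L3,L4} = {L0,L1,L2}; idom=L2

Frontier:
  L1←L0: walk · to L0
  L1←L6: walk L6→L2→L1 to L0
  L6←L2: walk · to L2
  L6←L4: walk L4→L3 to L2
  L0: DF=∅
  L1: DF={L1}
  L2: DF={L1}
  L3: DF={L6}
  L4: DF={L6}
  L5: DF=∅
  L6: DF={L1}
  L7: DF=∅

φ for p: defs {L2}
  DF⁺ = {L1}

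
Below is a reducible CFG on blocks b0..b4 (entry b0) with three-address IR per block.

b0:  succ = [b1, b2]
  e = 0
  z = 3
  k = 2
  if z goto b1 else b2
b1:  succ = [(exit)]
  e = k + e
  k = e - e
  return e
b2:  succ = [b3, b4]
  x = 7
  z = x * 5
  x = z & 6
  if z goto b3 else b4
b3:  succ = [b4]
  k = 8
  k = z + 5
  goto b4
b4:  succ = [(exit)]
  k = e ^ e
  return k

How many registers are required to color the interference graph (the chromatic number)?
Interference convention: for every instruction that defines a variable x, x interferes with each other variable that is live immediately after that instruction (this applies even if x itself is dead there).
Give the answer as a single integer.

Answer: 3

Derivation:
def/use:
  b0 def {e,k,z} use ∅
  b1 def {e,k} use {e,k}
  b2 def {x,z} use ∅
  b3 def {k} use {z}
  b4 def {k} use {e}

Liveness:
  b0 li=∅ lo={e,k}
  b1 li={e,k} lo=∅
  b2 li={e} lo={e,z}
  b3 li={e,z} lo={e}
  b4 li={e} lo=∅

Conflict graph:
  e — {k,x,z}
  k — {e,z}
  x — {e,z}
  z — {e,k,x}

Colouring:
  {e,k,z} pairwise interfere (3-clique) ⇒ χ ≥ 3
  3-colouring: c0={e}  c1={z}  c2={k,x}
  χ = 3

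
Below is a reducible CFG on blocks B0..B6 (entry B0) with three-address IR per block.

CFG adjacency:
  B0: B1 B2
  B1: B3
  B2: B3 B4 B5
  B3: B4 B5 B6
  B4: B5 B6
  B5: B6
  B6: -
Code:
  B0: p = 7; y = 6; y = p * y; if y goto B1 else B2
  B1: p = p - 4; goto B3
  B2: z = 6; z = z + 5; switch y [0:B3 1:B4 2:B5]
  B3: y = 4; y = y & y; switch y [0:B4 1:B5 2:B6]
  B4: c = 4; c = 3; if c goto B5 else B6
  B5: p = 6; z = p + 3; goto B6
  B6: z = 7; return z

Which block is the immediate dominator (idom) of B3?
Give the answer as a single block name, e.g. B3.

idom tree: B1←B0 B2←B0 B3←B0 B4←B0 B5←B0 B6←B0
Join-block Dom:
  B3: preds {B1,B2}: {B0,B1} ∩ {B0,B2} = {B0}; idom=B0
  B4: preds {B2,B3}: {B0,B2} ∩ {B0,B3} = {B0}; idom=B0
  B5: preds {B2,B3,B4}: {B0,B2} ∩ {B0,B3} ∩ {B0,B4} = {B0}; idom=B0
  B6: preds {B3,B4,B5}: {B0,B3} ∩ {B0,B4} ∩ {B0,B5} = {B0}; idom=B0

idom(B3) = B0

Answer: B0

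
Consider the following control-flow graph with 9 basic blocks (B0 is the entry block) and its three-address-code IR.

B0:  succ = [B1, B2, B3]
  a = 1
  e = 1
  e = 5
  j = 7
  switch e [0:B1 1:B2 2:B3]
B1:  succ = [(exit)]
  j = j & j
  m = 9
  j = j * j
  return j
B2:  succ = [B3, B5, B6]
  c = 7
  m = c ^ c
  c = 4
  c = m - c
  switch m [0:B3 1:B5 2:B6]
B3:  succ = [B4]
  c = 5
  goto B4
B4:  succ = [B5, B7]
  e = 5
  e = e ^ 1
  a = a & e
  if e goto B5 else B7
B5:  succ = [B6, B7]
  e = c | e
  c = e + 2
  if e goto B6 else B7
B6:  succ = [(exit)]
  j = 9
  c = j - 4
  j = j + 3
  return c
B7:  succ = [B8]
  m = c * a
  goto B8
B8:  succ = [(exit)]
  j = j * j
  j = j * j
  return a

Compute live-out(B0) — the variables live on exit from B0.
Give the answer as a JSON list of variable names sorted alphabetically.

Answer: ["a", "e", "j"]

Derivation:
def/use:
  B0: def={a,e,j} ue=∅
  B1: def={j,m} ue={j}
  B2: def={c,m} ue=∅
  B3: def={c} ue=∅
  B4: def={a,e} ue={a}
  B5: def={c,e} ue={c,e}
  B6: def={c,j} ue=∅
  B7: def={m} ue={a,c}
  B8: def={j} ue={a,j}

Live sets:
  B0: in=∅ out={a,e,j}
  B1: in={j} out=∅
  B2: in={a,e,j} out={a,c,e,j}
  B3: in={a,j} out={a,c,j}
  B4: in={a,c,j} out={a,c,e,j}
  B5: in={a,c,e,j} out={a,c,j}
  B6: in=∅ out=∅
  B7: in={a,c,j} out={a,j}
  B8: in={a,j} out=∅

live-out(B0) = ["a", "e", "j"]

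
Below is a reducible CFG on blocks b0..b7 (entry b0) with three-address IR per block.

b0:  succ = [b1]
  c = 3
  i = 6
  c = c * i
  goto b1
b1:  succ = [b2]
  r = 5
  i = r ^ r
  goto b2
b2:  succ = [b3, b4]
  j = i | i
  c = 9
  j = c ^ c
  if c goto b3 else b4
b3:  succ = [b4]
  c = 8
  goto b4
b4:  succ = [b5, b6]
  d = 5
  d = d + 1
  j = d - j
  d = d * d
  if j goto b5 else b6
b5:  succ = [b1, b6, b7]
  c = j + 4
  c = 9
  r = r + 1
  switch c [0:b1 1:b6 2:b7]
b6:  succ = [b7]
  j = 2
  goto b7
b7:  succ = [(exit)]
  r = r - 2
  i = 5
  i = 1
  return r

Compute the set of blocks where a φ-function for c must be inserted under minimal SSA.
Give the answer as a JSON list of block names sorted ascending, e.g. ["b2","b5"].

idom tree: b1←b0 b2←b1 b3←b2 b4←b2 b5←b4 b6←b4 b7←b4
Join-block Dom:
  b1: preds {b0,b5}: {b0} ∩ {b0,b1,b2,b4,b5} = {b0}; idom=b0
  b4: preds {b2,b3}: {b0,b1,b2} ∩ {b0,b1,b2,b3} = {b0,b1,b2}; idom=b2
  b6: preds {b4,b5}: {b0,b1,b2,b4} ∩ {b0,b1,b2,b4,b5} = {b0,b1,b2,b4}; idom=b4
  b7: preds {b5,b6}: {b0,b1,b2,b4,b5} ∩ {b0,b1,b2,b4,b6} = {b0,b1,b2,b4}; idom=b4

DF walk-up:
  join b1 pred b0: · stop@b0
  join b1 pred b5: b5→b4→b2→b1 stop@b0
  join b4 pred b2: · stop@b2
  join b4 pred b3: b3 stop@b2
  join b6 pred b4: · stop@b4
  join b6 pred b5: b5 stop@b4
  join b7 pred b5: b5 stop@b4
  join b7 pred b6: b6 stop@b4
  DF(b0)=∅
  DF(b1)={b1}
  DF(b2)={b1}
  DF(b3)={b4}
  DF(b4)={b1}
  DF(b5)={b1,b6,b7}
  DF(b6)={b7}
  DF(b7)=∅

φ for c: defs {b0,b2,b3,b5}
  DF⁺ = {b1,b4,b6,b7}

Answer: ["b1", "b4", "b6", "b7"]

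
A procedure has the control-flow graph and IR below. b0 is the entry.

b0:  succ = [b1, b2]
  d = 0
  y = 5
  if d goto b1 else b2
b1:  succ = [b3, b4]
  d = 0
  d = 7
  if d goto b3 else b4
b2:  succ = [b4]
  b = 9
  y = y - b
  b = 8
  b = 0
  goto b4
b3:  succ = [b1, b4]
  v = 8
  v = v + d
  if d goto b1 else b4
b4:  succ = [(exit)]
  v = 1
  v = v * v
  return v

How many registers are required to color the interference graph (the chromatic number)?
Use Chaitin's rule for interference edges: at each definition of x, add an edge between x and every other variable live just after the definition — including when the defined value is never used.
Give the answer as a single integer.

def/use:
  b0: {d,y} / ∅
  b1: {d} / ∅
  b2: {b,y} / {y}
  b3: {v} / {d}
  b4: {v} / ∅

Live sets:
  live b0: ∅→{y}
  live b1: ∅→{d}
  live b2: {y}→∅
  live b3: {d}→∅
  live b4: ∅→∅

Interfere edges:
  b↔{y}
  d↔{v,y}
  v↔{d}
  y↔{b,d}

Colouring:
  {b,y} pairwise interfere (2-clique) ⇒ χ ≥ 2
  assign b→R0 d→R0 v→R1 y→R1 — no edge inside a register ⇒ χ ≤ 2
  χ = 2

Answer: 2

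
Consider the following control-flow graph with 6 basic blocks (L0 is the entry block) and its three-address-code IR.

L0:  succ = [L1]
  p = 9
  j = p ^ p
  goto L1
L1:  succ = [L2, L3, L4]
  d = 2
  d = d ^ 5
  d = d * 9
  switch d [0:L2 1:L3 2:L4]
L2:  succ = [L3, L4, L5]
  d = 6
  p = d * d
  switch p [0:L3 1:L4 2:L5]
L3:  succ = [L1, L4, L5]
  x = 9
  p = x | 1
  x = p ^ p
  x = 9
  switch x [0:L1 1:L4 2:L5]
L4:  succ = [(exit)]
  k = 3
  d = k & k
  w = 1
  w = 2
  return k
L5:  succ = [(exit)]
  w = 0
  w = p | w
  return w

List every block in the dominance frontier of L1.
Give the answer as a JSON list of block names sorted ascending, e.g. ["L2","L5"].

idom tree: L1←L0 L2←L1 L3←L1 L4←L1 L5←L1
Dom∩ at merges:
  L1: preds {L0,L3}: {L0} ∩ {L0,L1,L3} = {L0}; idom=L0
  L3: preds {L1,L2}: {L0,L1} ∩ {L0,L1,L2} = {L0,L1}; idom=L1
  L4: preds {L1,L2,L3}: {L0,L1} ∩ {L0,L1,L2} ∩ {L0,L1,L3} = {L0,L1}; idom=L1
  L5: preds {L2,L3}: {L0,L1,L2} ∩ {L0,L1,L3} = {L0,L1}; idom=L1

DF walk-up:
  join L1 pred L0: · stop@L0
  join L1 pred L3: L3→L1 stop@L0
  join L3 pred L1: · stop@L1
  join L3 pred L2: L2 stop@L1
  join L4 pred L1: · stop@L1
  join L4 pred L2: L2 stop@L1
  join L4 pred L3: L3 stop@L1
  join L5 pred L2: L2 stop@L1
  join L5 pred L3: L3 stop@L1
  DF(L0)=∅
  DF(L1)={L1}
  DF(L2)={L3,L4,L5}
  DF(L3)={L1,L4,L5}
  DF(L4)=∅
  DF(L5)=∅

DF(L1) = ["L1"]

Answer: ["L1"]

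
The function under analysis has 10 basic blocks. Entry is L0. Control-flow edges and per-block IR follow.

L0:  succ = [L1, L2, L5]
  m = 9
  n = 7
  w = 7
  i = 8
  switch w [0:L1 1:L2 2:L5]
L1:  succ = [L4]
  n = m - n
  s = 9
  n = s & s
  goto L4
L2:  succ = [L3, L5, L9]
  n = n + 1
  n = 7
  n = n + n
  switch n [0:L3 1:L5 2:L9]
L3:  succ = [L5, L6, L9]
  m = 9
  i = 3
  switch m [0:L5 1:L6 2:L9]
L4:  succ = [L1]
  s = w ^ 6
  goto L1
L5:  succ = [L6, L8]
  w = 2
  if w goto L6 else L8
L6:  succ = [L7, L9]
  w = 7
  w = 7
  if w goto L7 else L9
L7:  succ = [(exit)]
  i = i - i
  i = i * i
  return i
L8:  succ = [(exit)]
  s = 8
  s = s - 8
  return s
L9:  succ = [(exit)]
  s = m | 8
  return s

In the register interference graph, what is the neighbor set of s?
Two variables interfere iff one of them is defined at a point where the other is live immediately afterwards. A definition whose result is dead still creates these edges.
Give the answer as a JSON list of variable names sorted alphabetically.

Answer: ["m", "n", "w"]

Derivation:
Per-block:
  L0 def {i,m,n,w} use ∅
  L1 def {n,s} use {m,n}
  L2 def {n} use {n}
  L3 def {i,m} use ∅
  L4 def {s} use {w}
  L5 def {w} use ∅
  L6 def {w} use ∅
  L7 def {i} use {i}
  L8 def {s} use ∅
  L9 def {s} use {m}

Liveness:
  L0 li=∅ lo={i,m,n,w}
  L1 li={m,n,w} lo={m,n,w}
  L2 li={i,m,n} lo={i,m}
  L3 li=∅ lo={i,m}
  L4 li={m,n,w} lo={m,n,w}
  L5 li={i,m} lo={i,m}
  L6 li={i,m} lo={i,m}
  L7 li={i} lo=∅
  L8 li=∅ lo=∅
  L9 li={m} lo=∅

Conflict graph:
  i↔{m,n,w}
  m↔{i,n,s,w}
  n↔{i,m,s,w}
  s↔{m,n,w}
  w↔{i,m,n,s}

N(s) = ["m", "n", "w"]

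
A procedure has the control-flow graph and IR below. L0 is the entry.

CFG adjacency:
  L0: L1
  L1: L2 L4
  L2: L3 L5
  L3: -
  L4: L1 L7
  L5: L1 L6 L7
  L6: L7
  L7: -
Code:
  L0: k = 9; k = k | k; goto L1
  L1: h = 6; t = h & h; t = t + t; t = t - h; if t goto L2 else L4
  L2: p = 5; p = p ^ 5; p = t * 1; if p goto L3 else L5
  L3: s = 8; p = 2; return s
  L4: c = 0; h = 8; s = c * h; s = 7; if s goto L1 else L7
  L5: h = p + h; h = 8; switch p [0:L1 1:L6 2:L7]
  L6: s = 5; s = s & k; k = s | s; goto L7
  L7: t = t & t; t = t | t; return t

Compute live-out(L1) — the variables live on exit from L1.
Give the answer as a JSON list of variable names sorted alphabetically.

Answer: ["h", "k", "t"]

Derivation:
Block summaries:
  L0: {k} / ∅
  L1: {h,t} / ∅
  L2: {p} / {t}
  L3: {p,s} / ∅
  L4: {c,h,s} / ∅
  L5: {h} / {h,p}
  L6: {k,s} / {k}
  L7: {t} / {t}

Liveness:
  L0 li=∅ lo={k}
  L1 li={k} lo={h,k,t}
  L2 li={h,k,t} lo={h,k,p,t}
  L3 li=∅ lo=∅
  L4 li={k,t} lo={k,t}
  L5 li={h,k,p,t} lo={k,t}
  L6 li={k,t} lo={t}
  L7 li={t} lo=∅

live-out(L1) = ["h", "k", "t"]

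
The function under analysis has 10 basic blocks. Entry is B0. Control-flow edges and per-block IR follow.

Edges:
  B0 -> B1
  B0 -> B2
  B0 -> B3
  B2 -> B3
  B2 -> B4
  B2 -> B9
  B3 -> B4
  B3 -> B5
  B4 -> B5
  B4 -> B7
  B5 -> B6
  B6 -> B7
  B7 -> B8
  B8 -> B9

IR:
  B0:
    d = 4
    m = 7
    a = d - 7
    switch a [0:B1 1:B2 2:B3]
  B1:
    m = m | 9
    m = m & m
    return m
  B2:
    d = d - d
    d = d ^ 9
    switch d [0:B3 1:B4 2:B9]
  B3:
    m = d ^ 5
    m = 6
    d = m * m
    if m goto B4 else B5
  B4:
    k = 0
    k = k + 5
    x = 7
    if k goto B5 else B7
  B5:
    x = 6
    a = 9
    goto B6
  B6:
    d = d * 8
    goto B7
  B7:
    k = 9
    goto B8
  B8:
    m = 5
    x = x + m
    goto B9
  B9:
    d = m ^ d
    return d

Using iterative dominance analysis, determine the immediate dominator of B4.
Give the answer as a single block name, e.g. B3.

idom tree: B1←B0 B2←B0 B3←B0 B4←B0 B5←B0 B6←B5 B7←B0 B8←B7 B9←B0
Dom∩ at merges:
  B3: preds {B0,B2}: {B0} ∩ {B0,B2} = {B0}; idom=B0
  B4: preds {B2,B3}: {B0,B2} ∩ {B0,B3} = {B0}; idom=B0
  B5: preds {B3,B4}: {B0,B3} ∩ {B0,B4} = {B0}; idom=B0
  B7: preds {B4,B6}: {B0,B4} ∩ {B0,B5,B6} = {B0}; idom=B0
  B9: preds {B2,B8}: {B0,B2} ∩ {B0,B7,B8} = {B0}; idom=B0

idom(B4) = B0

Answer: B0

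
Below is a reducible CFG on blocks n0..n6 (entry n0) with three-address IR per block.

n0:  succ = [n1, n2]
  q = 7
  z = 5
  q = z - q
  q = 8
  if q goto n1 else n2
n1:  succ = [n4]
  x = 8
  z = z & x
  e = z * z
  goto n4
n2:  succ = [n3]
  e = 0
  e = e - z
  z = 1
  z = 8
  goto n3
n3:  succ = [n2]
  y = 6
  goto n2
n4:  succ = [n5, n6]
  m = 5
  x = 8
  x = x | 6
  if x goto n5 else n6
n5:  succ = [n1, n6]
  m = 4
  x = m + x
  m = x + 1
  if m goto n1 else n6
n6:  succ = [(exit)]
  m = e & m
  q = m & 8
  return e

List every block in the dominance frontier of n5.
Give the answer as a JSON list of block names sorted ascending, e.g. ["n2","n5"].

Answer: ["n1", "n6"]

Derivation:
idom tree: n1←n0 n2←n0 n3←n2 n4←n1 n5←n4 n6←n4
Dom∩ at merges:
  n1: preds {n0,n5}: {n0} ∩ {n0,n1,n4,n5} = {n0}; idom=n0
  n2: preds {n0,n3}: {n0} ∩ {n0,n2,n3} = {n0}; idom=n0
  n6: preds {n4,n5}: {n0,n1,n4} ∩ {n0,n1,n4,n5} = {n0,n1,n4}; idom=n4

Frontier:
  join n1 pred n0: · stop@n0
  join n1 pred n5: n5→n4→n1 stop@n0
  join n2 pred n0: · stop@n0
  join n2 pred n3: n3→n2 stop@n0
  join n6 pred n4: · stop@n4
  join n6 pred n5: n5 stop@n4
  DF(n0)=∅
  DF(n1)={n1}
  DF(n2)={n2}
  DF(n3)={n2}
  DF(n4)={n1}
  DF(n5)={n1,n6}
  DF(n6)=∅

DF(n5) = ["n1", "n6"]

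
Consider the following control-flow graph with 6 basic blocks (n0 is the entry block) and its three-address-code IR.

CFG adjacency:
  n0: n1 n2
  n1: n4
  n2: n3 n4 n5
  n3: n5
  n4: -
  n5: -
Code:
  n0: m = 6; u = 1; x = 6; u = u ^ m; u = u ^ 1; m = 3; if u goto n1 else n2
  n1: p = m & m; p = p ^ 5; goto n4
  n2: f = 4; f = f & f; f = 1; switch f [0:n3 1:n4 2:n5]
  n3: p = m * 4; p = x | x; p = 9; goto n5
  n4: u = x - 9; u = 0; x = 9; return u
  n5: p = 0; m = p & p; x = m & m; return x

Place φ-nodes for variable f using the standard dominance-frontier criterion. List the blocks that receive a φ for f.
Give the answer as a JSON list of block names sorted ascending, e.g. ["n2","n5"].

Answer: ["n4"]

Derivation:
idom tree: n1←n0 n2←n0 n3←n2 n4←n0 n5←n2
Dom∩ at merges:
  n4: preds {n1,n2}: {n0,n1} ∩ {n0,n2} = {n0}; idom=n0
  n5: preds {n2,n3}: {n0,n2} ∩ {n0,n2,n3} = {n0,n2}; idom=n2

Frontier:
  join n4 pred n1: n1 stop@n0
  join n4 pred n2: n2 stop@n0
  join n5 pred n2: · stop@n2
  join n5 pred n3: n3 stop@n2
  n0 → ∅
  n1 → {n4}
  n2 → {n4}
  n3 → {n5}
  n4 → ∅
  n5 → ∅

φ for f: defs {n2}
  DF⁺ = {n4}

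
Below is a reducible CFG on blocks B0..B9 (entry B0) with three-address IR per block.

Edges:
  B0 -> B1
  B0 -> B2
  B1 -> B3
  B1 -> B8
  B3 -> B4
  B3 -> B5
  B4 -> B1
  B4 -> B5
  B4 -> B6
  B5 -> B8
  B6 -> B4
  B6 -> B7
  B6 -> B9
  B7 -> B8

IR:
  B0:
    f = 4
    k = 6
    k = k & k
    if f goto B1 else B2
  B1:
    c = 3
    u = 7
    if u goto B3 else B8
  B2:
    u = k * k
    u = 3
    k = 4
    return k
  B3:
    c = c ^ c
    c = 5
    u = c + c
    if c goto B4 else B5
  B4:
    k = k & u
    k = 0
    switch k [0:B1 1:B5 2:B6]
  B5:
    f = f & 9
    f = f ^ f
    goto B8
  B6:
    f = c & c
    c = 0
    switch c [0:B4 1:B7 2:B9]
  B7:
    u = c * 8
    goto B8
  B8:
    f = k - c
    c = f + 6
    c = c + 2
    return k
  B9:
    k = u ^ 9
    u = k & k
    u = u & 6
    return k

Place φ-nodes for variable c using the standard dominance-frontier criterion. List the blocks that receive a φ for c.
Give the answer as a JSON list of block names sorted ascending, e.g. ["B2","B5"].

Answer: ["B1", "B4", "B5", "B8"]

Working:
idom tree: B1←B0 B2←B0 B3←B1 B4←B3 B5←B3 B6←B4 B7←B6 B8←B1 B9←B6
Dom at joins:
  B1: preds {B0,B4}: {B0} ∩ {B0,B1,B3,B4} = {B0}; idom=B0
  B4: preds {B3,B6}: {B0,B1,B3} ∩ {B0,B1,B3,B4,B6} = {B0,B1,B3}; idom=B3
  B5: preds {B3,B4}: {B0,B1,B3} ∩ {B0,B1,B3,B4} = {B0,B1,B3}; idom=B3
  B8: preds {B1,B5,B7}: {B0,B1} ∩ {B0,B1,B3,B5} ∩ {B0,B1,B3,B4,B6,B7} = {B0,B1}; idom=B1

DF walk-up:
  join B1 pred B0: · stop@B0
  join B1 pred B4: B4→B3→B1 stop@B0
  join B4 pred B3: · stop@B3
  join B4 pred B6: B6→B4 stop@B3
  join B5 pred B3: · stop@B3
  join B5 pred B4: B4 stop@B3
  join B8 pred B1: · stop@B1
  join B8 pred B5: B5→B3 stop@B1
  join B8 pred B7: B7→B6→B4→B3 stop@B1
  B0 → ∅
  B1 → {B1}
  B2 → ∅
  B3 → {B1,B8}
  B4 → {B1,B4,B5,B8}
  B5 → {B8}
  B6 → {B4,B8}
  B7 → {B8}
  B8 → ∅
  B9 → ∅

φ for c: defs {B1,B3,B6,B8}
  DF⁺ = {B1,B4,B5,B8}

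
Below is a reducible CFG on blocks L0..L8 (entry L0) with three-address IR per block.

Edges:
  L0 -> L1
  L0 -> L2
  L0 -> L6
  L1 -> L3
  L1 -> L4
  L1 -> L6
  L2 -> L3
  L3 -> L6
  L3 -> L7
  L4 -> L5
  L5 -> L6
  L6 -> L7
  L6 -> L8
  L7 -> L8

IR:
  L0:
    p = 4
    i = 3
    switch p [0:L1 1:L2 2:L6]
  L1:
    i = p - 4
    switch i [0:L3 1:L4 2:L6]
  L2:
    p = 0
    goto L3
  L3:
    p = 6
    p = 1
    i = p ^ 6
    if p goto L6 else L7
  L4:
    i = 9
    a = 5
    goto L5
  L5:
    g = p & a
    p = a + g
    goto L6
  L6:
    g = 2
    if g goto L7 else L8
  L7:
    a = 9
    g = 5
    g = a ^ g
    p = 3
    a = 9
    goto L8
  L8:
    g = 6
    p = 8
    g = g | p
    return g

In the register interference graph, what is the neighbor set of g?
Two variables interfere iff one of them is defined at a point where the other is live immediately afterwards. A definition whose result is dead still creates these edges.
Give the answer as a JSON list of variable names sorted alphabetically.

def/use:
  L0: def={i,p} ue=∅
  L1: def={i} ue={p}
  L2: def={p} ue=∅
  L3: def={i,p} ue=∅
  L4: def={a,i} ue=∅
  L5: def={g,p} ue={a,p}
  L6: def={g} ue=∅
  L7: def={a,g,p} ue=∅
  L8: def={g,p} ue=∅

Liveness:
  live L0: ∅→{p}
  live L1: {p}→{p}
  live L2: ∅→∅
  live L3: ∅→∅
  live L4: {p}→{a,p}
  live L5: {a,p}→∅
  live L6: ∅→∅
  live L7: ∅→∅
  live L8: ∅→∅

Interference:
  a: {g,p}
  g: {a,p}
  i: {p}
  p: {a,g,i}

N(g) = ["a", "p"]

Answer: ["a", "p"]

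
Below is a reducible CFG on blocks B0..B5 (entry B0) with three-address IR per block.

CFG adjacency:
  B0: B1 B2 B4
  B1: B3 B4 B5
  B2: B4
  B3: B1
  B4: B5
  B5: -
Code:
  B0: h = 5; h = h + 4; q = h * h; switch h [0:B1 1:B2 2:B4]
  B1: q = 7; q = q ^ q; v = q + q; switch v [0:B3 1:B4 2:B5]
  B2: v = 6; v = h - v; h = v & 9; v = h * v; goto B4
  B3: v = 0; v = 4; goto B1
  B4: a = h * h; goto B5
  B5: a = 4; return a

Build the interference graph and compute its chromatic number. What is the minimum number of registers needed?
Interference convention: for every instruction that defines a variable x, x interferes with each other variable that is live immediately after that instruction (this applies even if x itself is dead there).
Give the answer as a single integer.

Per-block:
  B0 def {h,q} use ∅
  B1 def {q,v} use ∅
  B2 def {h,v} use {h}
  B3 def {v} use ∅
  B4 def {a} use {h}
  B5 def {a} use ∅

Liveness:
  B0 li=∅ lo={h}
  B1 li={h} lo={h}
  B2 li={h} lo={h}
  B3 li={h} lo={h}
  B4 li={h} lo=∅
  B5 li=∅ lo=∅

Conflict graph:
  a↔∅
  h↔{q,v}
  q↔{h}
  v↔{h}

Chromatic number:
  clique {h,q} ⇒ need ≥ 2
  2-colouring: r0={a,h}  r1={q,v}
  χ = 2

Answer: 2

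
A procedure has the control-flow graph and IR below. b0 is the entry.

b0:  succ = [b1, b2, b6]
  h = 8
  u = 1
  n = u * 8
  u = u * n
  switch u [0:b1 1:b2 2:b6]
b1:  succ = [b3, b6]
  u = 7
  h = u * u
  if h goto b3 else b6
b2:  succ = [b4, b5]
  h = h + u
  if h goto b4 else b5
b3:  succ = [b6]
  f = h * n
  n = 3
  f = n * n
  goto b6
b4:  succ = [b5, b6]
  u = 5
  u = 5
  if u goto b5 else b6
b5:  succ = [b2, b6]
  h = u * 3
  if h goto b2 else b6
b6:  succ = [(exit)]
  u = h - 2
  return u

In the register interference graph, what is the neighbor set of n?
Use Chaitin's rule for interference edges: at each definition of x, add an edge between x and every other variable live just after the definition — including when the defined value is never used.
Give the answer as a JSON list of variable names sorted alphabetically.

Answer: ["h", "u"]

Derivation:
Block summaries:
  b0: {h,n,u} / ∅
  b1: {h,u} / ∅
  b2: {h} / {h,u}
  b3: {f,n} / {h,n}
  b4: {u} / ∅
  b5: {h} / {u}
  b6: {u} / {h}

Backward fixpoint:
  b0: in=∅ out={h,n,u}
  b1: in={n} out={h,n}
  b2: in={h,u} out={h,u}
  b3: in={h,n} out={h}
  b4: in={h} out={h,u}
  b5: in={u} out={h,u}
  b6: in={h} out=∅

Conflict graph:
  f — {h}
  h — {f,n,u}
  n — {h,u}
  u — {h,n}

N(n) = ["h", "u"]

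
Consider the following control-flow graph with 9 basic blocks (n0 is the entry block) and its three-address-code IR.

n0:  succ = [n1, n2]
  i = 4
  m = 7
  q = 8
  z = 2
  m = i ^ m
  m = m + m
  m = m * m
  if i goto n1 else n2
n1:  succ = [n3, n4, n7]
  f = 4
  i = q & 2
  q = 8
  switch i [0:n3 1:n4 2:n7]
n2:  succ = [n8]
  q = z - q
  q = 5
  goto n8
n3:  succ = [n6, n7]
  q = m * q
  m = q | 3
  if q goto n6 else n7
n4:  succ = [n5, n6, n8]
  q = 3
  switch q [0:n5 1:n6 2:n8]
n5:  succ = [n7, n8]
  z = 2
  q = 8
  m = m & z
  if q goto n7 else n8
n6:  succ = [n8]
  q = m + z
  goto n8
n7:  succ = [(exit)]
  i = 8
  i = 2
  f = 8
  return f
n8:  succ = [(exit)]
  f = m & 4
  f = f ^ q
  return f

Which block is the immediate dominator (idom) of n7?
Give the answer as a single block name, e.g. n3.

Answer: n1

Derivation:
idom tree: n1←n0 n2←n0 n3←n1 n4←n1 n5←n4 n6←n1 n7←n1 n8←n0
Join-block Dom:
  n6: preds {n3,n4}: {n0,n1,n3} ∩ {n0,n1,n4} = {n0,n1}; idom=n1
  n7: preds {n1,n3,n5}: {n0,n1} ∩ {n0,n1,n3} ∩ {n0,n1,n4,n5} = {n0,n1}; idom=n1
  n8: preds {n2,n4,n5,n6}: {n0,n2} ∩ {n0,n1,n4} ∩ {n0,n1,n4,n5} ∩ {n0,n1,n6} = {n0}; idom=n0

idom(n7) = n1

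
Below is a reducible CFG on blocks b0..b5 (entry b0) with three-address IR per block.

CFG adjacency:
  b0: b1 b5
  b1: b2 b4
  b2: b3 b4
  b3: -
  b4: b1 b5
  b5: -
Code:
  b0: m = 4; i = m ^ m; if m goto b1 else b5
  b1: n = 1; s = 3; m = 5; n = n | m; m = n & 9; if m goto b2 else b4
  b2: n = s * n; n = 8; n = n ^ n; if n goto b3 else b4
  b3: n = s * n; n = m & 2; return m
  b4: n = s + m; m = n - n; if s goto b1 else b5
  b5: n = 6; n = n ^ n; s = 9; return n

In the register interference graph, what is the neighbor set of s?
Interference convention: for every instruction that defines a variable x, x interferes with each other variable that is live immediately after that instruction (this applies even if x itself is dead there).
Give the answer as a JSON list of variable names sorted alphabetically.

Answer: ["m", "n"]

Analysis:
Per-block:
  b0: {i,m} / ∅
  b1: {m,n,s} / ∅
  b2: {n} / {n,s}
  b3: {n} / {m,n,s}
  b4: {m,n} / {m,s}
  b5: {n,s} / ∅

Liveness:
  live b0: ∅→∅
  live b1: ∅→{m,n,s}
  live b2: {m,n,s}→{m,n,s}
  live b3: {m,n,s}→∅
  live b4: {m,s}→∅
  live b5: ∅→∅

Interference:
  i↔{m}
  m↔{i,n,s}
  n↔{m,s}
  s↔{m,n}

N(s) = ["m", "n"]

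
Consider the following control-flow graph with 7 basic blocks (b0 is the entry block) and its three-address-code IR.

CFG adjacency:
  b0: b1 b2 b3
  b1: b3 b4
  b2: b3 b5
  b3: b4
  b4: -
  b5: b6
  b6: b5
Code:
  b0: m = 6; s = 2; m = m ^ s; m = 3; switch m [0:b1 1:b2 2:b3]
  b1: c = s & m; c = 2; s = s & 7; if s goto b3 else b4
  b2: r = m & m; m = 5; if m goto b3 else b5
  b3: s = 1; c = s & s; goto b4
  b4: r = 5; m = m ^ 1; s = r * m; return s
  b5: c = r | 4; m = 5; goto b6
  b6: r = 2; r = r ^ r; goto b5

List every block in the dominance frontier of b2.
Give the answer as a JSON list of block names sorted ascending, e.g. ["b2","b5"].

Answer: ["b3"]

Working:
idom tree: b1←b0 b2←b0 b3←b0 b4←b0 b5←b2 b6←b5
Dom∩ at merges:
  b3: preds {b0,b1,b2}: {b0} ∩ {b0,b1} ∩ {b0,b2} = {b0}; idom=b0
  b4: preds {b1,b3}: {b0,b1} ∩ {b0,b3} = {b0}; idom=b0
  b5: preds {b2,b6}: {b0,b2} ∩ {b0,b2,b5,b6} = {b0,b2}; idom=b2

DF derivation:
  join b3 pred b0: · stop@b0
  join b3 pred b1: b1 stop@b0
  join b3 pred b2: b2 stop@b0
  join b4 pred b1: b1 stop@b0
  join b4 pred b3: b3 stop@b0
  join b5 pred b2: · stop@b2
  join b5 pred b6: b6→b5 stop@b2
  b0 → ∅
  b1 → {b3,b4}
  b2 → {b3}
  b3 → {b4}
  b4 → ∅
  b5 → {b5}
  b6 → {b5}

DF(b2) = ["b3"]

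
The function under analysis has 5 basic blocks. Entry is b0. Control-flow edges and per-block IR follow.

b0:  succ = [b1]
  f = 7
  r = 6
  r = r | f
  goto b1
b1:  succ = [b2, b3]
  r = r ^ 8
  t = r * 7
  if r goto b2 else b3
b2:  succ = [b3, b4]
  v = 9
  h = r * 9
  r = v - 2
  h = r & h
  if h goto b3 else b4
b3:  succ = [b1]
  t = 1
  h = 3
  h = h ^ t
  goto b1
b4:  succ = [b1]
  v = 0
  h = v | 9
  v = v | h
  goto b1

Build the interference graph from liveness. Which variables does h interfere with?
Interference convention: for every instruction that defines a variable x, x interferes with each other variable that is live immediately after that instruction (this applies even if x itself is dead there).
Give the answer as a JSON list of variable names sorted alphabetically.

Answer: ["r", "t", "v"]

Analysis:
def/use:
  b0: def={f,r} ue=∅
  b1: def={r,t} ue={r}
  b2: def={h,r,v} ue={r}
  b3: def={h,t} ue=∅
  b4: def={h,v} ue=∅

Liveness:
  b0: in=∅ out={r}
  b1: in={r} out={r}
  b2: in={r} out={r}
  b3: in={r} out={r}
  b4: in={r} out={r}

Interference:
  f: {r}
  h: {r,t,v}
  r: {f,h,t,v}
  t: {h,r}
  v: {h,r}

N(h) = ["r", "t", "v"]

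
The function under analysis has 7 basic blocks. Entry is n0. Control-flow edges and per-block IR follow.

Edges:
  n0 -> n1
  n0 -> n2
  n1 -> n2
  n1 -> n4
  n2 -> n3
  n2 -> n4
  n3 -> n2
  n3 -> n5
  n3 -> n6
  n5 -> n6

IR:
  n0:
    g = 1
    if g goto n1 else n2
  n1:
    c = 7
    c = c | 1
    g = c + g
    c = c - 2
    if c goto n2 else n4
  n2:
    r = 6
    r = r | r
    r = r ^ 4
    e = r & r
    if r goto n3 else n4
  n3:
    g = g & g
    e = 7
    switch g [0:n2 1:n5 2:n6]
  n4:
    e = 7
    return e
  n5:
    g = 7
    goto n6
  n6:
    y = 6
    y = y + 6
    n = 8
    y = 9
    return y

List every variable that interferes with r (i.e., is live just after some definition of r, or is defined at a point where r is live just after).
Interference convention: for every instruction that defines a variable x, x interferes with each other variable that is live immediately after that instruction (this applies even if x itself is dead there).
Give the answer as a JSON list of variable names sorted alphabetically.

Per-block:
  n0: {g} / ∅
  n1: {c,g} / {g}
  n2: {e,r} / ∅
  n3: {e,g} / {g}
  n4: {e} / ∅
  n5: {g} / ∅
  n6: {n,y} / ∅

Backward fixpoint:
  n0 li=∅ lo={g}
  n1 li={g} lo={g}
  n2 li={g} lo={g}
  n3 li={g} lo={g}
  n4 li=∅ lo=∅
  n5 li=∅ lo=∅
  n6 li=∅ lo=∅

Conflict graph:
  c: {g}
  e: {g,r}
  g: {c,e,r}
  n: ∅
  r: {e,g}
  y: ∅

N(r) = ["e", "g"]

Answer: ["e", "g"]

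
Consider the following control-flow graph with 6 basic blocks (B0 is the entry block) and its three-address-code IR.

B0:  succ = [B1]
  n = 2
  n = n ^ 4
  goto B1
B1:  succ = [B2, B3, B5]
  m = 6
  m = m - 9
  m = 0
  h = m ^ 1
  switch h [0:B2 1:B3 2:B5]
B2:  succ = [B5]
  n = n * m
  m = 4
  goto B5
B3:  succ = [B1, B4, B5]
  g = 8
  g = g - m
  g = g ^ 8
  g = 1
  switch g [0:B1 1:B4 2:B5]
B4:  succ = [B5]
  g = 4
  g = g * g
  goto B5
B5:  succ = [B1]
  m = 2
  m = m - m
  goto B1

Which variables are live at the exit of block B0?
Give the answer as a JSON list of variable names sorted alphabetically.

Block summaries:
  B0: {n} / ∅
  B1: {h,m} / ∅
  B2: {m,n} / {m,n}
  B3: {g} / {m}
  B4: {g} / ∅
  B5: {m} / ∅

Backward fixpoint:
  B0 li=∅ lo={n}
  B1 li={n} lo={m,n}
  B2 li={m,n} lo={n}
  B3 li={m,n} lo={n}
  B4 li={n} lo={n}
  B5 li={n} lo={n}

live-out(B0) = ["n"]

Answer: ["n"]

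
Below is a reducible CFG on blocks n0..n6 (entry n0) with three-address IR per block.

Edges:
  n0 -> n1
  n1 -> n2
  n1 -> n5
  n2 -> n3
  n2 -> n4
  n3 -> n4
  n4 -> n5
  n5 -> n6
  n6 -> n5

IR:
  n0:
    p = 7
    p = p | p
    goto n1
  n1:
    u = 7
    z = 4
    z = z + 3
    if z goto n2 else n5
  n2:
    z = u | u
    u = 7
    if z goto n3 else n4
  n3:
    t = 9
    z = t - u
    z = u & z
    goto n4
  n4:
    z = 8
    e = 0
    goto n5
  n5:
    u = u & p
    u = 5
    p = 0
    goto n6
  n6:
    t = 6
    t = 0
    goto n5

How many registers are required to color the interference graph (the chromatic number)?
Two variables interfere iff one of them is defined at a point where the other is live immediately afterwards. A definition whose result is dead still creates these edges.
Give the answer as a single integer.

Block summaries:
  n0: {p} / ∅
  n1: {u,z} / ∅
  n2: {u,z} / {u}
  n3: {t,z} / {u}
  n4: {e,z} / ∅
  n5: {p,u} / {p,u}
  n6: {t} / ∅

Backward fixpoint:
  n0 li=∅ lo={p}
  n1 li={p} lo={p,u}
  n2 li={p,u} lo={p,u}
  n3 li={p,u} lo={p,u}
  n4 li={p,u} lo={p,u}
  n5 li={p,u} lo={p,u}
  n6 li={p,u} lo={p,u}

Conflict graph:
  e — {p,u}
  p — {e,t,u,z}
  t — {p,u}
  u — {e,p,t,z}
  z — {p,u}

Chromatic number:
  lower bound: {e,p,u} mutually conflict ⇒ χ ≥ 3
  3-colouring: c0={p}  c1={u}  c2={e,t,z}
  χ = 3

Answer: 3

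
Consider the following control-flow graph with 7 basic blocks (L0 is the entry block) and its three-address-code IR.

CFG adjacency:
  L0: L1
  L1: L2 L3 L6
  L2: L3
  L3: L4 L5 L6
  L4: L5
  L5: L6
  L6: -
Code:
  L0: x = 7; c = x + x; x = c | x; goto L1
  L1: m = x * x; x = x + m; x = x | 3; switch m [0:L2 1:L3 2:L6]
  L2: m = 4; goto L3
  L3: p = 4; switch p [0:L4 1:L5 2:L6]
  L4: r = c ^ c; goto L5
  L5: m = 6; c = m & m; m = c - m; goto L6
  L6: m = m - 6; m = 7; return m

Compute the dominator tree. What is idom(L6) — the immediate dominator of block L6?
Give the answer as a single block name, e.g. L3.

idom tree: L1←L0 L2←L1 L3←L1 L4←L3 L5←L3 L6←L1
Dom at joins:
  L3: preds {L1,L2}: {L0,L1} ∩ {L0,L1,L2} = {L0,L1}; idom=L1
  L5: preds {L3,L4}: {L0,L1,L3} ∩ {L0,L1,L3,L4} = {L0,L1,L3}; idom=L3
  L6: preds {L1,L3,L5}: {L0,L1} ∩ {L0,L1,L3} ∩ {L0,L1,L3,L5} = {L0,L1}; idom=L1

idom(L6) = L1

Answer: L1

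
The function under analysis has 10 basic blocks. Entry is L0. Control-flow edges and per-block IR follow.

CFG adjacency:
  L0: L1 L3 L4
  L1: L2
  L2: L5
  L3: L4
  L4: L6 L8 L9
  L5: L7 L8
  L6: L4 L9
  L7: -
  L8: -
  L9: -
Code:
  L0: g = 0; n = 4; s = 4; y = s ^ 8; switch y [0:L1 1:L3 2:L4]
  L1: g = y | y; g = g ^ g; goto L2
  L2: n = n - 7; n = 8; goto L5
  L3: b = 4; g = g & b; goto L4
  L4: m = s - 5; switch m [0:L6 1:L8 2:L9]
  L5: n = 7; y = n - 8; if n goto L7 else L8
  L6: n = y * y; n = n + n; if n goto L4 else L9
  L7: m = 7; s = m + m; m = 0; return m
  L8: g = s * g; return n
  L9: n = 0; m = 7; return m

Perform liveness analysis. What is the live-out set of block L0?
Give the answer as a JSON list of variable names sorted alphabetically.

def/use:
  L0: def={g,n,s,y} ue=∅
  L1: def={g} ue={y}
  L2: def={n} ue={n}
  L3: def={b,g} ue={g}
  L4: def={m} ue={s}
  L5: def={n,y} ue=∅
  L6: def={n} ue={y}
  L7: def={m,s} ue=∅
  L8: def={g} ue={g,n,s}
  L9: def={m,n} ue=∅

Backward fixpoint:
  L0: in=∅ out={g,n,s,y}
  L1: in={n,s,y} out={g,n,s}
  L2: in={g,n,s} out={g,s}
  L3: in={g,n,s,y} out={g,n,s,y}
  L4: in={g,n,s,y} out={g,n,s,y}
  L5: in={g,s} out={g,n,s}
  L6: in={g,s,y} out={g,n,s,y}
  L7: in=∅ out=∅
  L8: in={g,n,s} out=∅
  L9: in=∅ out=∅

live-out(L0) = ["g", "n", "s", "y"]

Answer: ["g", "n", "s", "y"]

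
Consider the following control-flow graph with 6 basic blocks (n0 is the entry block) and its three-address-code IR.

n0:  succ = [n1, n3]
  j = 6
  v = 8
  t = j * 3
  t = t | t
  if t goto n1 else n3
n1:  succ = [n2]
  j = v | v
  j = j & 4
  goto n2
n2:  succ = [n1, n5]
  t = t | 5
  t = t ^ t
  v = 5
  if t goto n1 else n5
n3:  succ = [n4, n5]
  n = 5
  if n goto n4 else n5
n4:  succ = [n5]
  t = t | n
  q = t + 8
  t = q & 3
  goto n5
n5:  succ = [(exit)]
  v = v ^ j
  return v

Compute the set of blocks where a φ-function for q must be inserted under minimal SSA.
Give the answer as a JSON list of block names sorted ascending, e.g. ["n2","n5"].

idom tree: n1←n0 n2←n1 n3←n0 n4←n3 n5←n0
Dom∩ at merges:
  n1: preds {n0,n2}: {n0} ∩ {n0,n1,n2} = {n0}; idom=n0
  n5: preds {n2,n3,n4}: {n0,n1,n2} ∩ {n0,n3} ∩ {n0,n3,n4} = {n0}; idom=n0

DF derivation:
  join n1 pred n0: · stop@n0
  join n1 pred n2: n2→n1 stop@n0
  join n5 pred n2: n2→n1 stop@n0
  join n5 pred n3: n3 stop@n0
  join n5 pred n4: n4→n3 stop@n0
  n0: DF=∅
  n1: DF={n1,n5}
  n2: DF={n1,n5}
  n3: DF={n5}
  n4: DF={n5}
  n5: DF=∅

φ for q: defs {n4}
  DF⁺ = {n5}

Answer: ["n5"]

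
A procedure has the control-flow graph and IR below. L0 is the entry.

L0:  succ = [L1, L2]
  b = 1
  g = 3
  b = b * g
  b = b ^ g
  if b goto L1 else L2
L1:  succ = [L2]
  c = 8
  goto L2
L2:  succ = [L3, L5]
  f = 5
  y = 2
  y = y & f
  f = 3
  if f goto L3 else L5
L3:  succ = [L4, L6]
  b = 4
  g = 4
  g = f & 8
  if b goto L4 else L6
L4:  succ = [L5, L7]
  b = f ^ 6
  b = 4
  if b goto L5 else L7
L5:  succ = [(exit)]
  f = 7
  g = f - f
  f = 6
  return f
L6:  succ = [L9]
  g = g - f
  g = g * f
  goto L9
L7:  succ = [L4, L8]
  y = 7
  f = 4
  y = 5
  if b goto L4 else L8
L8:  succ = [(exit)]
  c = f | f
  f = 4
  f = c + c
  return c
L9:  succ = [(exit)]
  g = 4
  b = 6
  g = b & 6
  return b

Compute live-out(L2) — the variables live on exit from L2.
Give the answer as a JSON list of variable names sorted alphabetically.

Per-block:
  L0: def={b,g} ue=∅
  L1: def={c} ue=∅
  L2: def={f,y} ue=∅
  L3: def={b,g} ue={f}
  L4: def={b} ue={f}
  L5: def={f,g} ue=∅
  L6: def={g} ue={f,g}
  L7: def={f,y} ue={b}
  L8: def={c,f} ue={f}
  L9: def={b,g} ue=∅

Backward fixpoint:
  L0: in=∅ out=∅
  L1: in=∅ out=∅
  L2: in=∅ out={f}
  L3: in={f} out={f,g}
  L4: in={f} out={b}
  L5: in=∅ out=∅
  L6: in={f,g} out=∅
  L7: in={b} out={f}
  L8: in={f} out=∅
  L9: in=∅ out=∅

live-out(L2) = ["f"]

Answer: ["f"]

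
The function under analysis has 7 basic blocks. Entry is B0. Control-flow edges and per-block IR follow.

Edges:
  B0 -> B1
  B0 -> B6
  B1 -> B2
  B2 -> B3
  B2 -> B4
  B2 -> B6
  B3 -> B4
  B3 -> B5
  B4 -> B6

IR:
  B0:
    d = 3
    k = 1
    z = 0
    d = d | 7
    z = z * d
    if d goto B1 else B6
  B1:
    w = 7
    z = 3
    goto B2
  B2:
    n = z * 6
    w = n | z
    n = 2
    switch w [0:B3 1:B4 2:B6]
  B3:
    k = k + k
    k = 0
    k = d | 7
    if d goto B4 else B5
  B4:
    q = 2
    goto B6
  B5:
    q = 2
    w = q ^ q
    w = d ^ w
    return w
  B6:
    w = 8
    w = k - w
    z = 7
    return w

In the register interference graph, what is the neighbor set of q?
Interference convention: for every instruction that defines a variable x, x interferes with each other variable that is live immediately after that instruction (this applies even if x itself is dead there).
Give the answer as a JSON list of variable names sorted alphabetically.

Answer: ["d", "k"]

Derivation:
Block summaries:
  B0 def {d,k,z} use ∅
  B1 def {w,z} use ∅
  B2 def {n,w} use {z}
  B3 def {k} use {d,k}
  B4 def {q} use ∅
  B5 def {q,w} use {d}
  B6 def {w,z} use {k}

Backward fixpoint:
  B0 li=∅ lo={d,k}
  B1 li={d,k} lo={d,k,z}
  B2 li={d,k,z} lo={d,k}
  B3 li={d,k} lo={d,k}
  B4 li={k} lo={k}
  B5 li={d} lo=∅
  B6 li={k} lo=∅

Conflict graph:
  d↔{k,n,q,w,z}
  k↔{d,n,q,w,z}
  n↔{d,k,w,z}
  q↔{d,k}
  w↔{d,k,n,z}
  z↔{d,k,n,w}

N(q) = ["d", "k"]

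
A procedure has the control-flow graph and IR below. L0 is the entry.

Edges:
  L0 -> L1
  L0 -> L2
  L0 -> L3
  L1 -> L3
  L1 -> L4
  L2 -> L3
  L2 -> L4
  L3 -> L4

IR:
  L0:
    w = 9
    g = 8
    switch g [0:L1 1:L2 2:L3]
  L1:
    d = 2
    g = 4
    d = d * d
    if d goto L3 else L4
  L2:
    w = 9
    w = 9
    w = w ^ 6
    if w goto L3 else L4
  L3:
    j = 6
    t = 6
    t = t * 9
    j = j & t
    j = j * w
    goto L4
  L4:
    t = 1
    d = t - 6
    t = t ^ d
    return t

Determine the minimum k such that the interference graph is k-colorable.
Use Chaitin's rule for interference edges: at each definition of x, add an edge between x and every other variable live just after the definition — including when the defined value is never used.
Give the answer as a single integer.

def/use:
  L0 def {g,w} use ∅
  L1 def {d,g} use ∅
  L2 def {w} use ∅
  L3 def {j,t} use {w}
  L4 def {d,t} use ∅

Live sets:
  L0 li=∅ lo={w}
  L1 li={w} lo={w}
  L2 li=∅ lo={w}
  L3 li={w} lo=∅
  L4 li=∅ lo=∅

Interference:
  d↔{g,t,w}
  g↔{d,w}
  j↔{t,w}
  t↔{d,j,w}
  w↔{d,g,j,t}

Chromatic number:
  clique {d,g,w} ⇒ need ≥ 3
  assign d→R1 g→R2 j→R1 t→R2 w→R0 — no edge inside a register ⇒ χ ≤ 3
  χ = 3

Answer: 3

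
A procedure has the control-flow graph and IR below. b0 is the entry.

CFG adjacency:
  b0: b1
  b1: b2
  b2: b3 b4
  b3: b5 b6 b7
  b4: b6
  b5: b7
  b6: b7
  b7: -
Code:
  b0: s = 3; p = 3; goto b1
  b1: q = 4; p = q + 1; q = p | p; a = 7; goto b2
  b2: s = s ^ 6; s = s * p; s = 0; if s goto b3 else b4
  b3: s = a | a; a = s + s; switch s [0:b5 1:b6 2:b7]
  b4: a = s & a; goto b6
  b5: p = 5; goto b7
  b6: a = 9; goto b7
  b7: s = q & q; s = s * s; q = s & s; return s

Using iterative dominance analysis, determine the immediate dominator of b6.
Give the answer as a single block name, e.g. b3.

idom tree: b1←b0 b2←b1 b3←b2 b4←b2 b5←b3 b6←b2 b7←b2
Join-block Dom:
  b6: preds {b3,b4}: {b0,b1,b2,b3} ∩ {b0,b1,b2,b4} = {b0,b1,b2}; idom=b2
  b7: preds {b3,b5,b6}: {b0,b1,b2,b3} ∩ {b0,b1,b2,b3,b5} ∩ {b0,b1,b2,b6} = {b0,b1,b2}; idom=b2

idom(b6) = b2

Answer: b2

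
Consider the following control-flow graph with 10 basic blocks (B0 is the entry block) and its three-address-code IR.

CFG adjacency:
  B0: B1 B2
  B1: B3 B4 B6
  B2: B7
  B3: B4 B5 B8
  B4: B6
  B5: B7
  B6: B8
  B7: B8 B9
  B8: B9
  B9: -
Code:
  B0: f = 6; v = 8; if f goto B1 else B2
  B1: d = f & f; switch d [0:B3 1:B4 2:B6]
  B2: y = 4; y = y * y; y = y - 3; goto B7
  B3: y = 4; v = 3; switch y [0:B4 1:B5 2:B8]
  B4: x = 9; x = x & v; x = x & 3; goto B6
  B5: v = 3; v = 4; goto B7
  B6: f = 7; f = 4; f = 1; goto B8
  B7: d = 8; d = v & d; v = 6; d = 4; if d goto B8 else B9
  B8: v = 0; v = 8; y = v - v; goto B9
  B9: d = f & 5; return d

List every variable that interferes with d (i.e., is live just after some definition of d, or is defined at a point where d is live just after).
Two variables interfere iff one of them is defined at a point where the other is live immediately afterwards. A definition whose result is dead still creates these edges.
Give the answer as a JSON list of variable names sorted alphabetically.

Answer: ["f", "v"]

Derivation:
def/use:
  B0: def={f,v} ue=∅
  B1: def={d} ue={f}
  B2: def={y} ue=∅
  B3: def={v,y} ue=∅
  B4: def={x} ue={v}
  B5: def={v} ue=∅
  B6: def={f} ue=∅
  B7: def={d,v} ue={v}
  B8: def={v,y} ue=∅
  B9: def={d} ue={f}

Liveness:
  live B0: ∅→{f,v}
  live B1: {f,v}→{f,v}
  live B2: {f,v}→{f,v}
  live B3: {f}→{f,v}
  live B4: {v}→∅
  live B5: {f}→{f,v}
  live B6: ∅→{f}
  live B7: {f,v}→{f}
  live B8: {f}→{f}
  live B9: {f}→∅

Interference:
  d — {f,v}
  f — {d,v,y}
  v — {d,f,x,y}
  x — {v}
  y — {f,v}

N(d) = ["f", "v"]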